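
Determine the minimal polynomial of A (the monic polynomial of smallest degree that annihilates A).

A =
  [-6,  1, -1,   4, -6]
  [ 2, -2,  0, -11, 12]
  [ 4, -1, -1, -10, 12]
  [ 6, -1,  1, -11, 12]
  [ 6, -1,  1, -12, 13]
x^4 + 5*x^3 + 6*x^2 - 4*x - 8

The characteristic polynomial is χ_A(x) = (x - 1)*(x + 2)^4, so the eigenvalues are known. The minimal polynomial is
  m_A(x) = Π_λ (x − λ)^{k_λ}
where k_λ is the size of the *largest* Jordan block for λ (equivalently, the smallest k with (A − λI)^k v = 0 for every generalised eigenvector v of λ).

  λ = -2: largest Jordan block has size 3, contributing (x + 2)^3
  λ = 1: largest Jordan block has size 1, contributing (x − 1)

So m_A(x) = (x - 1)*(x + 2)^3 = x^4 + 5*x^3 + 6*x^2 - 4*x - 8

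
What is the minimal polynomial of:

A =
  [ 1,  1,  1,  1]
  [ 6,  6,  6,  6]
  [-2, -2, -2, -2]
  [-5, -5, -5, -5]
x^2

The characteristic polynomial is χ_A(x) = x^4, so the eigenvalues are known. The minimal polynomial is
  m_A(x) = Π_λ (x − λ)^{k_λ}
where k_λ is the size of the *largest* Jordan block for λ (equivalently, the smallest k with (A − λI)^k v = 0 for every generalised eigenvector v of λ).

  λ = 0: largest Jordan block has size 2, contributing (x − 0)^2

So m_A(x) = x^2 = x^2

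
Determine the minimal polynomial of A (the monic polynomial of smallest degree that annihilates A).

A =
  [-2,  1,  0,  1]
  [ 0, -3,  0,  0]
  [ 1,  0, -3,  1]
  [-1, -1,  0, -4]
x^2 + 6*x + 9

The characteristic polynomial is χ_A(x) = (x + 3)^4, so the eigenvalues are known. The minimal polynomial is
  m_A(x) = Π_λ (x − λ)^{k_λ}
where k_λ is the size of the *largest* Jordan block for λ (equivalently, the smallest k with (A − λI)^k v = 0 for every generalised eigenvector v of λ).

  λ = -3: largest Jordan block has size 2, contributing (x + 3)^2

So m_A(x) = (x + 3)^2 = x^2 + 6*x + 9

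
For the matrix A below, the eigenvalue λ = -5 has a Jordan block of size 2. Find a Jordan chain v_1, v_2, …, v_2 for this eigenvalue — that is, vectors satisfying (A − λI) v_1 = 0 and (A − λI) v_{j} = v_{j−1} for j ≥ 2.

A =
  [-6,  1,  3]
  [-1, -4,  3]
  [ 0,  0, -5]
A Jordan chain for λ = -5 of length 2:
v_1 = (-1, -1, 0)ᵀ
v_2 = (1, 0, 0)ᵀ

Let N = A − (-5)·I. We want v_2 with N^2 v_2 = 0 but N^1 v_2 ≠ 0; then v_{j-1} := N · v_j for j = 2, …, 2.

Pick v_2 = (1, 0, 0)ᵀ.
Then v_1 = N · v_2 = (-1, -1, 0)ᵀ.

Sanity check: (A − (-5)·I) v_1 = (0, 0, 0)ᵀ = 0. ✓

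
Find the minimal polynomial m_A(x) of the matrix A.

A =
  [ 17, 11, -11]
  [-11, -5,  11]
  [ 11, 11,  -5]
x^2 - x - 30

The characteristic polynomial is χ_A(x) = (x - 6)^2*(x + 5), so the eigenvalues are known. The minimal polynomial is
  m_A(x) = Π_λ (x − λ)^{k_λ}
where k_λ is the size of the *largest* Jordan block for λ (equivalently, the smallest k with (A − λI)^k v = 0 for every generalised eigenvector v of λ).

  λ = -5: largest Jordan block has size 1, contributing (x + 5)
  λ = 6: largest Jordan block has size 1, contributing (x − 6)

So m_A(x) = (x - 6)*(x + 5) = x^2 - x - 30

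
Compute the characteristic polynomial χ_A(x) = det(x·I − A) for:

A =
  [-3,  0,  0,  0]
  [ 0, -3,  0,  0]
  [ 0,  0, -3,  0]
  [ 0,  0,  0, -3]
x^4 + 12*x^3 + 54*x^2 + 108*x + 81

Expanding det(x·I − A) (e.g. by cofactor expansion or by noting that A is similar to its Jordan form J, which has the same characteristic polynomial as A) gives
  χ_A(x) = x^4 + 12*x^3 + 54*x^2 + 108*x + 81
which factors as (x + 3)^4. The eigenvalues (with algebraic multiplicities) are λ = -3 with multiplicity 4.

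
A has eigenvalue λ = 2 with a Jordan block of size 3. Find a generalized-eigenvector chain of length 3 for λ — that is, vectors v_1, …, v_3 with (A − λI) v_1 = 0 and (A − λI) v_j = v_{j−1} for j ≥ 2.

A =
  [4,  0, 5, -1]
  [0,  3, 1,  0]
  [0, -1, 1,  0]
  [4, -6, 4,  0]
A Jordan chain for λ = 2 of length 3:
v_1 = (1, 0, 0, 2)ᵀ
v_2 = (0, 1, -1, -6)ᵀ
v_3 = (0, 1, 0, 0)ᵀ

Let N = A − (2)·I. We want v_3 with N^3 v_3 = 0 but N^2 v_3 ≠ 0; then v_{j-1} := N · v_j for j = 3, …, 2.

Pick v_3 = (0, 1, 0, 0)ᵀ.
Then v_2 = N · v_3 = (0, 1, -1, -6)ᵀ.
Then v_1 = N · v_2 = (1, 0, 0, 2)ᵀ.

Sanity check: (A − (2)·I) v_1 = (0, 0, 0, 0)ᵀ = 0. ✓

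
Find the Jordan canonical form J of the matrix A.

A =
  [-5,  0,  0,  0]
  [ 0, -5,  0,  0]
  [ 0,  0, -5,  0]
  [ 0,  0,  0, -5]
J_1(-5) ⊕ J_1(-5) ⊕ J_1(-5) ⊕ J_1(-5)

The characteristic polynomial is
  det(x·I − A) = x^4 + 20*x^3 + 150*x^2 + 500*x + 625 = (x + 5)^4

Eigenvalues and multiplicities (the geometric multiplicity of λ is n − rank(A − λI), which equals the number of Jordan blocks for λ):
  λ = -5: algebraic multiplicity = 4, geometric multiplicity = 4

Determining the block sizes for each eigenvalue:
  λ = -5: gm = am = 4, so every block has size 1 → block sizes [1, 1, 1, 1]

Assembling the blocks gives a Jordan form
J =
  [-5,  0,  0,  0]
  [ 0, -5,  0,  0]
  [ 0,  0, -5,  0]
  [ 0,  0,  0, -5]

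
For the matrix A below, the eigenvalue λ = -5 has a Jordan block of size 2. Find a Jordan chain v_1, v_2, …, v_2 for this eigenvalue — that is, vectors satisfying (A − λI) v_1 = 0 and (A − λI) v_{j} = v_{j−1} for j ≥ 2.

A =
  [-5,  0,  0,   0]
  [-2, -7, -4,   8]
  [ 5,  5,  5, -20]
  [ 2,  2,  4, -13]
A Jordan chain for λ = -5 of length 2:
v_1 = (0, -2, 5, 2)ᵀ
v_2 = (1, 0, 0, 0)ᵀ

Let N = A − (-5)·I. We want v_2 with N^2 v_2 = 0 but N^1 v_2 ≠ 0; then v_{j-1} := N · v_j for j = 2, …, 2.

Pick v_2 = (1, 0, 0, 0)ᵀ.
Then v_1 = N · v_2 = (0, -2, 5, 2)ᵀ.

Sanity check: (A − (-5)·I) v_1 = (0, 0, 0, 0)ᵀ = 0. ✓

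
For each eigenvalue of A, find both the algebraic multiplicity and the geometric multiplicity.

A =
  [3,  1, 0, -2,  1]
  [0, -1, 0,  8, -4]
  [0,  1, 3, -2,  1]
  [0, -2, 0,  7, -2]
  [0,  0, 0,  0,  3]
λ = 3: alg = 5, geom = 4

Step 1 — factor the characteristic polynomial to read off the algebraic multiplicities:
  χ_A(x) = (x - 3)^5

Step 2 — compute geometric multiplicities via the rank-nullity identity g(λ) = n − rank(A − λI):
  rank(A − (3)·I) = 1, so dim ker(A − (3)·I) = n − 1 = 4

Summary:
  λ = 3: algebraic multiplicity = 5, geometric multiplicity = 4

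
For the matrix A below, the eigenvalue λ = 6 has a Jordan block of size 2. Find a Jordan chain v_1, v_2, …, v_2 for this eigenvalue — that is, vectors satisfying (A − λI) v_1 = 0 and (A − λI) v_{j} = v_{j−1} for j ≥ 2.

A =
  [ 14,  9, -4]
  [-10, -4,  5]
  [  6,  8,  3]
A Jordan chain for λ = 6 of length 2:
v_1 = (-1, 0, -2)ᵀ
v_2 = (1, -1, 0)ᵀ

Let N = A − (6)·I. We want v_2 with N^2 v_2 = 0 but N^1 v_2 ≠ 0; then v_{j-1} := N · v_j for j = 2, …, 2.

Pick v_2 = (1, -1, 0)ᵀ.
Then v_1 = N · v_2 = (-1, 0, -2)ᵀ.

Sanity check: (A − (6)·I) v_1 = (0, 0, 0)ᵀ = 0. ✓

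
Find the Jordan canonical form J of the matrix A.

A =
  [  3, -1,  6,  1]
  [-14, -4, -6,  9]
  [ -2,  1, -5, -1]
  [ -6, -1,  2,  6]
J_2(-3) ⊕ J_1(1) ⊕ J_1(5)

The characteristic polynomial is
  det(x·I − A) = x^4 - 22*x^2 - 24*x + 45 = (x - 5)*(x - 1)*(x + 3)^2

Eigenvalues and multiplicities (the geometric multiplicity of λ is n − rank(A − λI), which equals the number of Jordan blocks for λ):
  λ = -3: algebraic multiplicity = 2, geometric multiplicity = 1
  λ = 1: algebraic multiplicity = 1, geometric multiplicity = 1
  λ = 5: algebraic multiplicity = 1, geometric multiplicity = 1

Determining the block sizes for each eigenvalue:
  λ = -3: one block (gm = 1), so the single block has size am = 2 → block sizes [2]
  λ = 1: one block (gm = 1), so the single block has size am = 1 → block sizes [1]
  λ = 5: one block (gm = 1), so the single block has size am = 1 → block sizes [1]

Assembling the blocks gives a Jordan form
J =
  [-3,  1, 0, 0]
  [ 0, -3, 0, 0]
  [ 0,  0, 1, 0]
  [ 0,  0, 0, 5]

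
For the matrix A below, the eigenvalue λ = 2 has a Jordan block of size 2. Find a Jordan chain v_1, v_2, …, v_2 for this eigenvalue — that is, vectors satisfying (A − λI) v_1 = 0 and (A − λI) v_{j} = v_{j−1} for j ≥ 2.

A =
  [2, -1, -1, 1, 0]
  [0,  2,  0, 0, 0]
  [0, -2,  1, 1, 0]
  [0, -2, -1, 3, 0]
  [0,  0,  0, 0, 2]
A Jordan chain for λ = 2 of length 2:
v_1 = (-1, 0, -2, -2, 0)ᵀ
v_2 = (0, 1, 0, 0, 0)ᵀ

Let N = A − (2)·I. We want v_2 with N^2 v_2 = 0 but N^1 v_2 ≠ 0; then v_{j-1} := N · v_j for j = 2, …, 2.

Pick v_2 = (0, 1, 0, 0, 0)ᵀ.
Then v_1 = N · v_2 = (-1, 0, -2, -2, 0)ᵀ.

Sanity check: (A − (2)·I) v_1 = (0, 0, 0, 0, 0)ᵀ = 0. ✓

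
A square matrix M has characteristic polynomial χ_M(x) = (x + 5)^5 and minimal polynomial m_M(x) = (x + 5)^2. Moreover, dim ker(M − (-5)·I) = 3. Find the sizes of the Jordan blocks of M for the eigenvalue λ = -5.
Block sizes for λ = -5: [2, 2, 1]

Step 1 — from the characteristic polynomial, algebraic multiplicity of λ = -5 is 5. From dim ker(M − (-5)·I) = 3, there are exactly 3 Jordan blocks for λ = -5.
Step 2 — from the minimal polynomial, the factor (x + 5)^2 tells us the largest block for λ = -5 has size 2.
Step 3 — with total size 5, 3 blocks, and largest block 2, the block sizes (in nonincreasing order) are [2, 2, 1].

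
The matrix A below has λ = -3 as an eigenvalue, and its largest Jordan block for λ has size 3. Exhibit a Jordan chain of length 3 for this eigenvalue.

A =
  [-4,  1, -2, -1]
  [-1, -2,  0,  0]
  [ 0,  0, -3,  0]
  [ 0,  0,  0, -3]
A Jordan chain for λ = -3 of length 3:
v_1 = (2, 2, 0, 0)ᵀ
v_2 = (-2, 0, 0, 0)ᵀ
v_3 = (0, 0, 1, 0)ᵀ

Let N = A − (-3)·I. We want v_3 with N^3 v_3 = 0 but N^2 v_3 ≠ 0; then v_{j-1} := N · v_j for j = 3, …, 2.

Pick v_3 = (0, 0, 1, 0)ᵀ.
Then v_2 = N · v_3 = (-2, 0, 0, 0)ᵀ.
Then v_1 = N · v_2 = (2, 2, 0, 0)ᵀ.

Sanity check: (A − (-3)·I) v_1 = (0, 0, 0, 0)ᵀ = 0. ✓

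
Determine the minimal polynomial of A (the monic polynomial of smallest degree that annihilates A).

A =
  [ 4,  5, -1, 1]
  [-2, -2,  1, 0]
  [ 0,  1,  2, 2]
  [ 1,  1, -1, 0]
x^2 - 2*x + 1

The characteristic polynomial is χ_A(x) = (x - 1)^4, so the eigenvalues are known. The minimal polynomial is
  m_A(x) = Π_λ (x − λ)^{k_λ}
where k_λ is the size of the *largest* Jordan block for λ (equivalently, the smallest k with (A − λI)^k v = 0 for every generalised eigenvector v of λ).

  λ = 1: largest Jordan block has size 2, contributing (x − 1)^2

So m_A(x) = (x - 1)^2 = x^2 - 2*x + 1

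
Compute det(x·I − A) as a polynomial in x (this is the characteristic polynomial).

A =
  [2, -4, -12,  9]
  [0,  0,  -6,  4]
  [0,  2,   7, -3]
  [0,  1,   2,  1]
x^4 - 10*x^3 + 37*x^2 - 60*x + 36

Expanding det(x·I − A) (e.g. by cofactor expansion or by noting that A is similar to its Jordan form J, which has the same characteristic polynomial as A) gives
  χ_A(x) = x^4 - 10*x^3 + 37*x^2 - 60*x + 36
which factors as (x - 3)^2*(x - 2)^2. The eigenvalues (with algebraic multiplicities) are λ = 2 with multiplicity 2, λ = 3 with multiplicity 2.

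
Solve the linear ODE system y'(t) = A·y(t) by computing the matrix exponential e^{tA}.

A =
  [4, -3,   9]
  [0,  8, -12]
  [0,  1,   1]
e^{tA} =
  [exp(4*t), -3*exp(5*t) + 3*exp(4*t), 9*exp(5*t) - 9*exp(4*t)]
  [0, 4*exp(5*t) - 3*exp(4*t), -12*exp(5*t) + 12*exp(4*t)]
  [0, exp(5*t) - exp(4*t), -3*exp(5*t) + 4*exp(4*t)]

Strategy: write A = P · J · P⁻¹ where J is a Jordan canonical form, so e^{tA} = P · e^{tJ} · P⁻¹, and e^{tJ} can be computed block-by-block.

A has Jordan form
J =
  [4, 0, 0]
  [0, 4, 0]
  [0, 0, 5]
(up to reordering of blocks).

Per-block formulas:
  For a 1×1 block at λ = 4: exp(t · [4]) = [e^(4t)].
  For a 1×1 block at λ = 5: exp(t · [5]) = [e^(5t)].

After assembling e^{tJ} and conjugating by P, we get:

e^{tA} =
  [exp(4*t), -3*exp(5*t) + 3*exp(4*t), 9*exp(5*t) - 9*exp(4*t)]
  [0, 4*exp(5*t) - 3*exp(4*t), -12*exp(5*t) + 12*exp(4*t)]
  [0, exp(5*t) - exp(4*t), -3*exp(5*t) + 4*exp(4*t)]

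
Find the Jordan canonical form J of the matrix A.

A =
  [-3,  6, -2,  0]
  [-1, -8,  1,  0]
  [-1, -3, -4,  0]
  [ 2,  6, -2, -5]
J_2(-5) ⊕ J_1(-5) ⊕ J_1(-5)

The characteristic polynomial is
  det(x·I − A) = x^4 + 20*x^3 + 150*x^2 + 500*x + 625 = (x + 5)^4

Eigenvalues and multiplicities (the geometric multiplicity of λ is n − rank(A − λI), which equals the number of Jordan blocks for λ):
  λ = -5: algebraic multiplicity = 4, geometric multiplicity = 3

Determining the block sizes for each eigenvalue:
  λ = -5: 3 blocks summing to 4 forces exactly one block of size 2 and the rest size 1 → block sizes [2, 1, 1]

Assembling the blocks gives a Jordan form
J =
  [-5,  1,  0,  0]
  [ 0, -5,  0,  0]
  [ 0,  0, -5,  0]
  [ 0,  0,  0, -5]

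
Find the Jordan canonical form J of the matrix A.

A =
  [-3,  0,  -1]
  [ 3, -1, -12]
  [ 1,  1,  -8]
J_3(-4)

The characteristic polynomial is
  det(x·I − A) = x^3 + 12*x^2 + 48*x + 64 = (x + 4)^3

Eigenvalues and multiplicities (the geometric multiplicity of λ is n − rank(A − λI), which equals the number of Jordan blocks for λ):
  λ = -4: algebraic multiplicity = 3, geometric multiplicity = 1

Determining the block sizes for each eigenvalue:
  λ = -4: one block (gm = 1), so the single block has size am = 3 → block sizes [3]

Assembling the blocks gives a Jordan form
J =
  [-4,  1,  0]
  [ 0, -4,  1]
  [ 0,  0, -4]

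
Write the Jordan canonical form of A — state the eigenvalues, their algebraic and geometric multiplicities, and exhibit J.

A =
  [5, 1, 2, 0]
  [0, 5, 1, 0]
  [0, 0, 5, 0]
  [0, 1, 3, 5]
J_3(5) ⊕ J_1(5)

The characteristic polynomial is
  det(x·I − A) = x^4 - 20*x^3 + 150*x^2 - 500*x + 625 = (x - 5)^4

Eigenvalues and multiplicities (the geometric multiplicity of λ is n − rank(A − λI), which equals the number of Jordan blocks for λ):
  λ = 5: algebraic multiplicity = 4, geometric multiplicity = 2

Determining the block sizes for each eigenvalue:
  λ = 5: with am = 4 and gm = 2, the partition is not yet determined (e.g. several partitions of 4 into 2 parts exist). Let N = A − (5)·I. Computing rank(N^1) = 2, rank(N^2) = 1, rank(N^3) = 0; the number of blocks of size ≥ j is rank(N^{j−1}) − rank(N^j), giving [2, 1, 1]. So we have 1 block(s) of size 3, 1 block(s) of size 1 → block sizes [3, 1]

Assembling the blocks gives a Jordan form
J =
  [5, 1, 0, 0]
  [0, 5, 1, 0]
  [0, 0, 5, 0]
  [0, 0, 0, 5]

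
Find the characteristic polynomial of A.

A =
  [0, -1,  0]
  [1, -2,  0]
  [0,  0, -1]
x^3 + 3*x^2 + 3*x + 1

Expanding det(x·I − A) (e.g. by cofactor expansion or by noting that A is similar to its Jordan form J, which has the same characteristic polynomial as A) gives
  χ_A(x) = x^3 + 3*x^2 + 3*x + 1
which factors as (x + 1)^3. The eigenvalues (with algebraic multiplicities) are λ = -1 with multiplicity 3.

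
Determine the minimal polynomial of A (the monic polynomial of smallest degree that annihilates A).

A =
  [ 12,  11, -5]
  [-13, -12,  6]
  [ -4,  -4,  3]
x^3 - 3*x^2 + 3*x - 1

The characteristic polynomial is χ_A(x) = (x - 1)^3, so the eigenvalues are known. The minimal polynomial is
  m_A(x) = Π_λ (x − λ)^{k_λ}
where k_λ is the size of the *largest* Jordan block for λ (equivalently, the smallest k with (A − λI)^k v = 0 for every generalised eigenvector v of λ).

  λ = 1: largest Jordan block has size 3, contributing (x − 1)^3

So m_A(x) = (x - 1)^3 = x^3 - 3*x^2 + 3*x - 1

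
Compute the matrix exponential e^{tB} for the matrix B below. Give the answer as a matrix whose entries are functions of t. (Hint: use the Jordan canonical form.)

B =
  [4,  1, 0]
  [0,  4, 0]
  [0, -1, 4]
e^{tB} =
  [exp(4*t), t*exp(4*t), 0]
  [0, exp(4*t), 0]
  [0, -t*exp(4*t), exp(4*t)]

Strategy: write B = P · J · P⁻¹ where J is a Jordan canonical form, so e^{tB} = P · e^{tJ} · P⁻¹, and e^{tJ} can be computed block-by-block.

B has Jordan form
J =
  [4, 1, 0]
  [0, 4, 0]
  [0, 0, 4]
(up to reordering of blocks).

Per-block formulas:
  For a 2×2 Jordan block J_2(4): exp(t · J_2(4)) = e^(4t)·(I + t·N), where N is the 2×2 nilpotent shift.
  For a 1×1 block at λ = 4: exp(t · [4]) = [e^(4t)].

After assembling e^{tJ} and conjugating by P, we get:

e^{tB} =
  [exp(4*t), t*exp(4*t), 0]
  [0, exp(4*t), 0]
  [0, -t*exp(4*t), exp(4*t)]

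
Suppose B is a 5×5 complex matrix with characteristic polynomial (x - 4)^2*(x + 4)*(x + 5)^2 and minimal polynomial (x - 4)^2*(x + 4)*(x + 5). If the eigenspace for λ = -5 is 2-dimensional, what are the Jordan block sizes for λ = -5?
Block sizes for λ = -5: [1, 1]

Step 1 — from the characteristic polynomial, algebraic multiplicity of λ = -5 is 2. From dim ker(B − (-5)·I) = 2, there are exactly 2 Jordan blocks for λ = -5.
Step 2 — from the minimal polynomial, the factor (x + 5) tells us the largest block for λ = -5 has size 1.
Step 3 — with total size 2, 2 blocks, and largest block 1, the block sizes (in nonincreasing order) are [1, 1].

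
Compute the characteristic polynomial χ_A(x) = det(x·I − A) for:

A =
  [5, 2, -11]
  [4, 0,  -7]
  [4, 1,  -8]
x^3 + 3*x^2 + 3*x + 1

Expanding det(x·I − A) (e.g. by cofactor expansion or by noting that A is similar to its Jordan form J, which has the same characteristic polynomial as A) gives
  χ_A(x) = x^3 + 3*x^2 + 3*x + 1
which factors as (x + 1)^3. The eigenvalues (with algebraic multiplicities) are λ = -1 with multiplicity 3.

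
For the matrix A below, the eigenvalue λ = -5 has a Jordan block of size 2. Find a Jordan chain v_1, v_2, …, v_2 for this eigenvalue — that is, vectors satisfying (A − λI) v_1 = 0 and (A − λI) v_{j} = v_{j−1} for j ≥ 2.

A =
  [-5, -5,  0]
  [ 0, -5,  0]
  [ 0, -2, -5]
A Jordan chain for λ = -5 of length 2:
v_1 = (-5, 0, -2)ᵀ
v_2 = (0, 1, 0)ᵀ

Let N = A − (-5)·I. We want v_2 with N^2 v_2 = 0 but N^1 v_2 ≠ 0; then v_{j-1} := N · v_j for j = 2, …, 2.

Pick v_2 = (0, 1, 0)ᵀ.
Then v_1 = N · v_2 = (-5, 0, -2)ᵀ.

Sanity check: (A − (-5)·I) v_1 = (0, 0, 0)ᵀ = 0. ✓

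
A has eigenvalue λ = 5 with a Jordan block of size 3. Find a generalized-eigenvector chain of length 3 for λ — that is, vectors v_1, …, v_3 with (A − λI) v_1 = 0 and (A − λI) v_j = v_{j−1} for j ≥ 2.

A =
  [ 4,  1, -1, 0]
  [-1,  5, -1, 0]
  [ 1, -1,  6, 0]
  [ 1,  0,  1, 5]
A Jordan chain for λ = 5 of length 3:
v_1 = (-1, 0, 1, 0)ᵀ
v_2 = (-1, -1, 1, 1)ᵀ
v_3 = (1, 0, 0, 0)ᵀ

Let N = A − (5)·I. We want v_3 with N^3 v_3 = 0 but N^2 v_3 ≠ 0; then v_{j-1} := N · v_j for j = 3, …, 2.

Pick v_3 = (1, 0, 0, 0)ᵀ.
Then v_2 = N · v_3 = (-1, -1, 1, 1)ᵀ.
Then v_1 = N · v_2 = (-1, 0, 1, 0)ᵀ.

Sanity check: (A − (5)·I) v_1 = (0, 0, 0, 0)ᵀ = 0. ✓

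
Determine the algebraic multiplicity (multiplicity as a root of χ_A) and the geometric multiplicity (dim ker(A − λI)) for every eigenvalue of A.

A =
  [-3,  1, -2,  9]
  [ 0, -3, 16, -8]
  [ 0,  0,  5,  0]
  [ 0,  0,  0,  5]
λ = -3: alg = 2, geom = 1; λ = 5: alg = 2, geom = 2

Step 1 — factor the characteristic polynomial to read off the algebraic multiplicities:
  χ_A(x) = (x - 5)^2*(x + 3)^2

Step 2 — compute geometric multiplicities via the rank-nullity identity g(λ) = n − rank(A − λI):
  rank(A − (-3)·I) = 3, so dim ker(A − (-3)·I) = n − 3 = 1
  rank(A − (5)·I) = 2, so dim ker(A − (5)·I) = n − 2 = 2

Summary:
  λ = -3: algebraic multiplicity = 2, geometric multiplicity = 1
  λ = 5: algebraic multiplicity = 2, geometric multiplicity = 2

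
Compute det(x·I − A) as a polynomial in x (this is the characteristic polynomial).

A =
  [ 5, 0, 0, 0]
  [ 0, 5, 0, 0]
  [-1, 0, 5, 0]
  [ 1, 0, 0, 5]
x^4 - 20*x^3 + 150*x^2 - 500*x + 625

Expanding det(x·I − A) (e.g. by cofactor expansion or by noting that A is similar to its Jordan form J, which has the same characteristic polynomial as A) gives
  χ_A(x) = x^4 - 20*x^3 + 150*x^2 - 500*x + 625
which factors as (x - 5)^4. The eigenvalues (with algebraic multiplicities) are λ = 5 with multiplicity 4.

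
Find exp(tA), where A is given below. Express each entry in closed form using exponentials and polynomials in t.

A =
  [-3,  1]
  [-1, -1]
e^{tA} =
  [-t*exp(-2*t) + exp(-2*t), t*exp(-2*t)]
  [-t*exp(-2*t), t*exp(-2*t) + exp(-2*t)]

Strategy: write A = P · J · P⁻¹ where J is a Jordan canonical form, so e^{tA} = P · e^{tJ} · P⁻¹, and e^{tJ} can be computed block-by-block.

A has Jordan form
J =
  [-2,  1]
  [ 0, -2]
(up to reordering of blocks).

Per-block formulas:
  For a 2×2 Jordan block J_2(-2): exp(t · J_2(-2)) = e^(-2t)·(I + t·N), where N is the 2×2 nilpotent shift.

After assembling e^{tJ} and conjugating by P, we get:

e^{tA} =
  [-t*exp(-2*t) + exp(-2*t), t*exp(-2*t)]
  [-t*exp(-2*t), t*exp(-2*t) + exp(-2*t)]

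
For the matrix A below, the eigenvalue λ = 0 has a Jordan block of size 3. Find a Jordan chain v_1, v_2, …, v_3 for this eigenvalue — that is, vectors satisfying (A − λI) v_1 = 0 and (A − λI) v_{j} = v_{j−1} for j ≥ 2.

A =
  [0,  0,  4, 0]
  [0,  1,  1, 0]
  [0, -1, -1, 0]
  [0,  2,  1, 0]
A Jordan chain for λ = 0 of length 3:
v_1 = (-4, 0, 0, 1)ᵀ
v_2 = (0, 1, -1, 2)ᵀ
v_3 = (0, 1, 0, 0)ᵀ

Let N = A − (0)·I. We want v_3 with N^3 v_3 = 0 but N^2 v_3 ≠ 0; then v_{j-1} := N · v_j for j = 3, …, 2.

Pick v_3 = (0, 1, 0, 0)ᵀ.
Then v_2 = N · v_3 = (0, 1, -1, 2)ᵀ.
Then v_1 = N · v_2 = (-4, 0, 0, 1)ᵀ.

Sanity check: (A − (0)·I) v_1 = (0, 0, 0, 0)ᵀ = 0. ✓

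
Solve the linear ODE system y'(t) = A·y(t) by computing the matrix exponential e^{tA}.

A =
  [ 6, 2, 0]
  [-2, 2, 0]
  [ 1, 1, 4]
e^{tA} =
  [2*t*exp(4*t) + exp(4*t), 2*t*exp(4*t), 0]
  [-2*t*exp(4*t), -2*t*exp(4*t) + exp(4*t), 0]
  [t*exp(4*t), t*exp(4*t), exp(4*t)]

Strategy: write A = P · J · P⁻¹ where J is a Jordan canonical form, so e^{tA} = P · e^{tJ} · P⁻¹, and e^{tJ} can be computed block-by-block.

A has Jordan form
J =
  [4, 1, 0]
  [0, 4, 0]
  [0, 0, 4]
(up to reordering of blocks).

Per-block formulas:
  For a 2×2 Jordan block J_2(4): exp(t · J_2(4)) = e^(4t)·(I + t·N), where N is the 2×2 nilpotent shift.
  For a 1×1 block at λ = 4: exp(t · [4]) = [e^(4t)].

After assembling e^{tJ} and conjugating by P, we get:

e^{tA} =
  [2*t*exp(4*t) + exp(4*t), 2*t*exp(4*t), 0]
  [-2*t*exp(4*t), -2*t*exp(4*t) + exp(4*t), 0]
  [t*exp(4*t), t*exp(4*t), exp(4*t)]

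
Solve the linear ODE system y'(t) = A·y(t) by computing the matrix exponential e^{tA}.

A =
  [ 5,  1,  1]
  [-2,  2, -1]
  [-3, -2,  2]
e^{tA} =
  [-t^2*exp(3*t)/2 + 2*t*exp(3*t) + exp(3*t), -t^2*exp(3*t)/2 + t*exp(3*t), t*exp(3*t)]
  [t^2*exp(3*t)/2 - 2*t*exp(3*t), t^2*exp(3*t)/2 - t*exp(3*t) + exp(3*t), -t*exp(3*t)]
  [t^2*exp(3*t)/2 - 3*t*exp(3*t), t^2*exp(3*t)/2 - 2*t*exp(3*t), -t*exp(3*t) + exp(3*t)]

Strategy: write A = P · J · P⁻¹ where J is a Jordan canonical form, so e^{tA} = P · e^{tJ} · P⁻¹, and e^{tJ} can be computed block-by-block.

A has Jordan form
J =
  [3, 1, 0]
  [0, 3, 1]
  [0, 0, 3]
(up to reordering of blocks).

Per-block formulas:
  For a 3×3 Jordan block J_3(3): exp(t · J_3(3)) = e^(3t)·(I + t·N + (t^2/2)·N^2), where N is the 3×3 nilpotent shift.

After assembling e^{tJ} and conjugating by P, we get:

e^{tA} =
  [-t^2*exp(3*t)/2 + 2*t*exp(3*t) + exp(3*t), -t^2*exp(3*t)/2 + t*exp(3*t), t*exp(3*t)]
  [t^2*exp(3*t)/2 - 2*t*exp(3*t), t^2*exp(3*t)/2 - t*exp(3*t) + exp(3*t), -t*exp(3*t)]
  [t^2*exp(3*t)/2 - 3*t*exp(3*t), t^2*exp(3*t)/2 - 2*t*exp(3*t), -t*exp(3*t) + exp(3*t)]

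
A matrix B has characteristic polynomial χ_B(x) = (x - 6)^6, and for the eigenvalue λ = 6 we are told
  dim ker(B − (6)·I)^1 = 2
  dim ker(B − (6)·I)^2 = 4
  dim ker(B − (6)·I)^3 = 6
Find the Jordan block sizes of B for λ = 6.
Block sizes for λ = 6: [3, 3]

From the dimensions of kernels of powers, the number of Jordan blocks of size at least j is d_j − d_{j−1} where d_j = dim ker(N^j) (with d_0 = 0). Computing the differences gives [2, 2, 2].
The number of blocks of size exactly k is (#blocks of size ≥ k) − (#blocks of size ≥ k + 1), so the partition is: 2 block(s) of size 3.
In nonincreasing order the block sizes are [3, 3].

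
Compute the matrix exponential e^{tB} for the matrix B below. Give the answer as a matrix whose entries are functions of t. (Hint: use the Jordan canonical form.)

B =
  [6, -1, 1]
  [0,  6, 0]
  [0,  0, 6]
e^{tB} =
  [exp(6*t), -t*exp(6*t), t*exp(6*t)]
  [0, exp(6*t), 0]
  [0, 0, exp(6*t)]

Strategy: write B = P · J · P⁻¹ where J is a Jordan canonical form, so e^{tB} = P · e^{tJ} · P⁻¹, and e^{tJ} can be computed block-by-block.

B has Jordan form
J =
  [6, 1, 0]
  [0, 6, 0]
  [0, 0, 6]
(up to reordering of blocks).

Per-block formulas:
  For a 1×1 block at λ = 6: exp(t · [6]) = [e^(6t)].
  For a 2×2 Jordan block J_2(6): exp(t · J_2(6)) = e^(6t)·(I + t·N), where N is the 2×2 nilpotent shift.

After assembling e^{tJ} and conjugating by P, we get:

e^{tB} =
  [exp(6*t), -t*exp(6*t), t*exp(6*t)]
  [0, exp(6*t), 0]
  [0, 0, exp(6*t)]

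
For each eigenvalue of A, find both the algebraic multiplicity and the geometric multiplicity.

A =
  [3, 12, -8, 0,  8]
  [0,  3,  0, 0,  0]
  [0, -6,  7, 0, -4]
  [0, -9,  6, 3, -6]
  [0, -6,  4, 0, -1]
λ = 3: alg = 5, geom = 4

Step 1 — factor the characteristic polynomial to read off the algebraic multiplicities:
  χ_A(x) = (x - 3)^5

Step 2 — compute geometric multiplicities via the rank-nullity identity g(λ) = n − rank(A − λI):
  rank(A − (3)·I) = 1, so dim ker(A − (3)·I) = n − 1 = 4

Summary:
  λ = 3: algebraic multiplicity = 5, geometric multiplicity = 4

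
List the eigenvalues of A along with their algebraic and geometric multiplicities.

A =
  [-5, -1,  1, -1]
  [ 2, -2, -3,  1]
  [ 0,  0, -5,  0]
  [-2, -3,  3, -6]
λ = -5: alg = 3, geom = 2; λ = -3: alg = 1, geom = 1

Step 1 — factor the characteristic polynomial to read off the algebraic multiplicities:
  χ_A(x) = (x + 3)*(x + 5)^3

Step 2 — compute geometric multiplicities via the rank-nullity identity g(λ) = n − rank(A − λI):
  rank(A − (-5)·I) = 2, so dim ker(A − (-5)·I) = n − 2 = 2
  rank(A − (-3)·I) = 3, so dim ker(A − (-3)·I) = n − 3 = 1

Summary:
  λ = -5: algebraic multiplicity = 3, geometric multiplicity = 2
  λ = -3: algebraic multiplicity = 1, geometric multiplicity = 1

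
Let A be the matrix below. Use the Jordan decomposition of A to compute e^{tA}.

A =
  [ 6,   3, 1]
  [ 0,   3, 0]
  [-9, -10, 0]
e^{tA} =
  [3*t*exp(3*t) + exp(3*t), -t^2*exp(3*t)/2 + 3*t*exp(3*t), t*exp(3*t)]
  [0, exp(3*t), 0]
  [-9*t*exp(3*t), 3*t^2*exp(3*t)/2 - 10*t*exp(3*t), -3*t*exp(3*t) + exp(3*t)]

Strategy: write A = P · J · P⁻¹ where J is a Jordan canonical form, so e^{tA} = P · e^{tJ} · P⁻¹, and e^{tJ} can be computed block-by-block.

A has Jordan form
J =
  [3, 1, 0]
  [0, 3, 1]
  [0, 0, 3]
(up to reordering of blocks).

Per-block formulas:
  For a 3×3 Jordan block J_3(3): exp(t · J_3(3)) = e^(3t)·(I + t·N + (t^2/2)·N^2), where N is the 3×3 nilpotent shift.

After assembling e^{tJ} and conjugating by P, we get:

e^{tA} =
  [3*t*exp(3*t) + exp(3*t), -t^2*exp(3*t)/2 + 3*t*exp(3*t), t*exp(3*t)]
  [0, exp(3*t), 0]
  [-9*t*exp(3*t), 3*t^2*exp(3*t)/2 - 10*t*exp(3*t), -3*t*exp(3*t) + exp(3*t)]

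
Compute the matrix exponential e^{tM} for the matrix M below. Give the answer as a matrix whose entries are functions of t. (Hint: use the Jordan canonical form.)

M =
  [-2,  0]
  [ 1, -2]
e^{tM} =
  [exp(-2*t), 0]
  [t*exp(-2*t), exp(-2*t)]

Strategy: write M = P · J · P⁻¹ where J is a Jordan canonical form, so e^{tM} = P · e^{tJ} · P⁻¹, and e^{tJ} can be computed block-by-block.

M has Jordan form
J =
  [-2,  1]
  [ 0, -2]
(up to reordering of blocks).

Per-block formulas:
  For a 2×2 Jordan block J_2(-2): exp(t · J_2(-2)) = e^(-2t)·(I + t·N), where N is the 2×2 nilpotent shift.

After assembling e^{tJ} and conjugating by P, we get:

e^{tM} =
  [exp(-2*t), 0]
  [t*exp(-2*t), exp(-2*t)]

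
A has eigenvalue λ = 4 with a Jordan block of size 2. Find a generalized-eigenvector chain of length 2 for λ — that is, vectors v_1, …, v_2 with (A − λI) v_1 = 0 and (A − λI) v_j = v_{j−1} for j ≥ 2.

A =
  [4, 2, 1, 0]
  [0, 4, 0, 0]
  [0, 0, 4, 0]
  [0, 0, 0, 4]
A Jordan chain for λ = 4 of length 2:
v_1 = (2, 0, 0, 0)ᵀ
v_2 = (0, 1, 0, 0)ᵀ

Let N = A − (4)·I. We want v_2 with N^2 v_2 = 0 but N^1 v_2 ≠ 0; then v_{j-1} := N · v_j for j = 2, …, 2.

Pick v_2 = (0, 1, 0, 0)ᵀ.
Then v_1 = N · v_2 = (2, 0, 0, 0)ᵀ.

Sanity check: (A − (4)·I) v_1 = (0, 0, 0, 0)ᵀ = 0. ✓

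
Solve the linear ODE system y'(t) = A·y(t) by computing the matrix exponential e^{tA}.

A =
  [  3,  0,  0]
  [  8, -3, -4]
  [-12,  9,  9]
e^{tA} =
  [exp(3*t), 0, 0]
  [8*t*exp(3*t), -6*t*exp(3*t) + exp(3*t), -4*t*exp(3*t)]
  [-12*t*exp(3*t), 9*t*exp(3*t), 6*t*exp(3*t) + exp(3*t)]

Strategy: write A = P · J · P⁻¹ where J is a Jordan canonical form, so e^{tA} = P · e^{tJ} · P⁻¹, and e^{tJ} can be computed block-by-block.

A has Jordan form
J =
  [3, 1, 0]
  [0, 3, 0]
  [0, 0, 3]
(up to reordering of blocks).

Per-block formulas:
  For a 2×2 Jordan block J_2(3): exp(t · J_2(3)) = e^(3t)·(I + t·N), where N is the 2×2 nilpotent shift.
  For a 1×1 block at λ = 3: exp(t · [3]) = [e^(3t)].

After assembling e^{tJ} and conjugating by P, we get:

e^{tA} =
  [exp(3*t), 0, 0]
  [8*t*exp(3*t), -6*t*exp(3*t) + exp(3*t), -4*t*exp(3*t)]
  [-12*t*exp(3*t), 9*t*exp(3*t), 6*t*exp(3*t) + exp(3*t)]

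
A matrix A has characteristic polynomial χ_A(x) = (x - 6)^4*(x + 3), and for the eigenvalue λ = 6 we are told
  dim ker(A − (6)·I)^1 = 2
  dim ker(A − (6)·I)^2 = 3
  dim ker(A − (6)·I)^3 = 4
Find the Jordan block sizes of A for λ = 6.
Block sizes for λ = 6: [3, 1]

From the dimensions of kernels of powers, the number of Jordan blocks of size at least j is d_j − d_{j−1} where d_j = dim ker(N^j) (with d_0 = 0). Computing the differences gives [2, 1, 1].
The number of blocks of size exactly k is (#blocks of size ≥ k) − (#blocks of size ≥ k + 1), so the partition is: 1 block(s) of size 1, 1 block(s) of size 3.
In nonincreasing order the block sizes are [3, 1].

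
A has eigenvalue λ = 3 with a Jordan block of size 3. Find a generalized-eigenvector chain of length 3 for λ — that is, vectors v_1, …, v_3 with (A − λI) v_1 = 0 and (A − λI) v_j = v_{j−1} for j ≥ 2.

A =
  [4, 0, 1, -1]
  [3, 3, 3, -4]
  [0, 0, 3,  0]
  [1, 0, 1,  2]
A Jordan chain for λ = 3 of length 3:
v_1 = (0, -1, 0, 0)ᵀ
v_2 = (1, 3, 0, 1)ᵀ
v_3 = (1, 0, 0, 0)ᵀ

Let N = A − (3)·I. We want v_3 with N^3 v_3 = 0 but N^2 v_3 ≠ 0; then v_{j-1} := N · v_j for j = 3, …, 2.

Pick v_3 = (1, 0, 0, 0)ᵀ.
Then v_2 = N · v_3 = (1, 3, 0, 1)ᵀ.
Then v_1 = N · v_2 = (0, -1, 0, 0)ᵀ.

Sanity check: (A − (3)·I) v_1 = (0, 0, 0, 0)ᵀ = 0. ✓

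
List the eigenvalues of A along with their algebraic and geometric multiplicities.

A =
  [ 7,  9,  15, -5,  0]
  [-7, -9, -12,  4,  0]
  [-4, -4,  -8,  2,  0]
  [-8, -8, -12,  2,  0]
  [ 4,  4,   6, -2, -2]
λ = -2: alg = 5, geom = 3

Step 1 — factor the characteristic polynomial to read off the algebraic multiplicities:
  χ_A(x) = (x + 2)^5

Step 2 — compute geometric multiplicities via the rank-nullity identity g(λ) = n − rank(A − λI):
  rank(A − (-2)·I) = 2, so dim ker(A − (-2)·I) = n − 2 = 3

Summary:
  λ = -2: algebraic multiplicity = 5, geometric multiplicity = 3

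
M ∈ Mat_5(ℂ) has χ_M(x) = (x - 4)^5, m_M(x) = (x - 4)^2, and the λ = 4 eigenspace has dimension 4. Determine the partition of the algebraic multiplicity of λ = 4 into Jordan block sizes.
Block sizes for λ = 4: [2, 1, 1, 1]

Step 1 — from the characteristic polynomial, algebraic multiplicity of λ = 4 is 5. From dim ker(M − (4)·I) = 4, there are exactly 4 Jordan blocks for λ = 4.
Step 2 — from the minimal polynomial, the factor (x − 4)^2 tells us the largest block for λ = 4 has size 2.
Step 3 — with total size 5, 4 blocks, and largest block 2, the block sizes (in nonincreasing order) are [2, 1, 1, 1].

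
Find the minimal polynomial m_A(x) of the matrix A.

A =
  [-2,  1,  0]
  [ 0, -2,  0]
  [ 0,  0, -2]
x^2 + 4*x + 4

The characteristic polynomial is χ_A(x) = (x + 2)^3, so the eigenvalues are known. The minimal polynomial is
  m_A(x) = Π_λ (x − λ)^{k_λ}
where k_λ is the size of the *largest* Jordan block for λ (equivalently, the smallest k with (A − λI)^k v = 0 for every generalised eigenvector v of λ).

  λ = -2: largest Jordan block has size 2, contributing (x + 2)^2

So m_A(x) = (x + 2)^2 = x^2 + 4*x + 4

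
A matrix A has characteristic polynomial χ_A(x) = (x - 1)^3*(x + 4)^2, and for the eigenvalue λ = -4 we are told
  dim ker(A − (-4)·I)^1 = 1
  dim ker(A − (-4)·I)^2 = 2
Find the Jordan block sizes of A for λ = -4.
Block sizes for λ = -4: [2]

From the dimensions of kernels of powers, the number of Jordan blocks of size at least j is d_j − d_{j−1} where d_j = dim ker(N^j) (with d_0 = 0). Computing the differences gives [1, 1].
The number of blocks of size exactly k is (#blocks of size ≥ k) − (#blocks of size ≥ k + 1), so the partition is: 1 block(s) of size 2.
In nonincreasing order the block sizes are [2].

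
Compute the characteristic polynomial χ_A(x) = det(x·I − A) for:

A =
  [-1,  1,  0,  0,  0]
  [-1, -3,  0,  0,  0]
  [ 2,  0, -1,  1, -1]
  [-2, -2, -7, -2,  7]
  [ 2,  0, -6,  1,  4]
x^5 + 3*x^4 - 16*x^3 - 88*x^2 - 144*x - 80

Expanding det(x·I − A) (e.g. by cofactor expansion or by noting that A is similar to its Jordan form J, which has the same characteristic polynomial as A) gives
  χ_A(x) = x^5 + 3*x^4 - 16*x^3 - 88*x^2 - 144*x - 80
which factors as (x - 5)*(x + 2)^4. The eigenvalues (with algebraic multiplicities) are λ = -2 with multiplicity 4, λ = 5 with multiplicity 1.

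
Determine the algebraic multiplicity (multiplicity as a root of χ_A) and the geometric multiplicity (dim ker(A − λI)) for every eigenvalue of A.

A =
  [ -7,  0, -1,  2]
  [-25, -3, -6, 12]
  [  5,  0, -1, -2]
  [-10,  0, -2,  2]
λ = -3: alg = 1, geom = 1; λ = -2: alg = 3, geom = 2

Step 1 — factor the characteristic polynomial to read off the algebraic multiplicities:
  χ_A(x) = (x + 2)^3*(x + 3)

Step 2 — compute geometric multiplicities via the rank-nullity identity g(λ) = n − rank(A − λI):
  rank(A − (-3)·I) = 3, so dim ker(A − (-3)·I) = n − 3 = 1
  rank(A − (-2)·I) = 2, so dim ker(A − (-2)·I) = n − 2 = 2

Summary:
  λ = -3: algebraic multiplicity = 1, geometric multiplicity = 1
  λ = -2: algebraic multiplicity = 3, geometric multiplicity = 2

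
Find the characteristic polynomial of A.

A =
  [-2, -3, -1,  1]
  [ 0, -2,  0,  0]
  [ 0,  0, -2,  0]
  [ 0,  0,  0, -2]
x^4 + 8*x^3 + 24*x^2 + 32*x + 16

Expanding det(x·I − A) (e.g. by cofactor expansion or by noting that A is similar to its Jordan form J, which has the same characteristic polynomial as A) gives
  χ_A(x) = x^4 + 8*x^3 + 24*x^2 + 32*x + 16
which factors as (x + 2)^4. The eigenvalues (with algebraic multiplicities) are λ = -2 with multiplicity 4.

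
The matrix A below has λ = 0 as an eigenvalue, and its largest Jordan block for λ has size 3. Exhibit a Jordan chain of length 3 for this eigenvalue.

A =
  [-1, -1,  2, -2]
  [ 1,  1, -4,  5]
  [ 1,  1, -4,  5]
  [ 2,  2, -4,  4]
A Jordan chain for λ = 0 of length 3:
v_1 = (-2, 6, 6, 4)ᵀ
v_2 = (-1, 1, 1, 2)ᵀ
v_3 = (1, 0, 0, 0)ᵀ

Let N = A − (0)·I. We want v_3 with N^3 v_3 = 0 but N^2 v_3 ≠ 0; then v_{j-1} := N · v_j for j = 3, …, 2.

Pick v_3 = (1, 0, 0, 0)ᵀ.
Then v_2 = N · v_3 = (-1, 1, 1, 2)ᵀ.
Then v_1 = N · v_2 = (-2, 6, 6, 4)ᵀ.

Sanity check: (A − (0)·I) v_1 = (0, 0, 0, 0)ᵀ = 0. ✓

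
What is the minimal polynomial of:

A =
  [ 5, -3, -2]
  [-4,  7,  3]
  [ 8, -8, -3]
x^3 - 9*x^2 + 27*x - 27

The characteristic polynomial is χ_A(x) = (x - 3)^3, so the eigenvalues are known. The minimal polynomial is
  m_A(x) = Π_λ (x − λ)^{k_λ}
where k_λ is the size of the *largest* Jordan block for λ (equivalently, the smallest k with (A − λI)^k v = 0 for every generalised eigenvector v of λ).

  λ = 3: largest Jordan block has size 3, contributing (x − 3)^3

So m_A(x) = (x - 3)^3 = x^3 - 9*x^2 + 27*x - 27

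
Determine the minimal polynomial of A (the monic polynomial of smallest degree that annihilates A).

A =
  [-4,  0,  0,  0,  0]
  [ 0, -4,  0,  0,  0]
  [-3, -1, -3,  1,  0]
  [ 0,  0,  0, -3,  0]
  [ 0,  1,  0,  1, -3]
x^3 + 10*x^2 + 33*x + 36

The characteristic polynomial is χ_A(x) = (x + 3)^3*(x + 4)^2, so the eigenvalues are known. The minimal polynomial is
  m_A(x) = Π_λ (x − λ)^{k_λ}
where k_λ is the size of the *largest* Jordan block for λ (equivalently, the smallest k with (A − λI)^k v = 0 for every generalised eigenvector v of λ).

  λ = -4: largest Jordan block has size 1, contributing (x + 4)
  λ = -3: largest Jordan block has size 2, contributing (x + 3)^2

So m_A(x) = (x + 3)^2*(x + 4) = x^3 + 10*x^2 + 33*x + 36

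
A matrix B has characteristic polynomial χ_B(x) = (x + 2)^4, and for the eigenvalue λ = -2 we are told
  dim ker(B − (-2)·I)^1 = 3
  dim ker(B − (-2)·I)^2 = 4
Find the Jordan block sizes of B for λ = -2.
Block sizes for λ = -2: [2, 1, 1]

From the dimensions of kernels of powers, the number of Jordan blocks of size at least j is d_j − d_{j−1} where d_j = dim ker(N^j) (with d_0 = 0). Computing the differences gives [3, 1].
The number of blocks of size exactly k is (#blocks of size ≥ k) − (#blocks of size ≥ k + 1), so the partition is: 2 block(s) of size 1, 1 block(s) of size 2.
In nonincreasing order the block sizes are [2, 1, 1].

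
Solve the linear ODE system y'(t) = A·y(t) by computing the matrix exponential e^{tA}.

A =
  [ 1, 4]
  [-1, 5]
e^{tA} =
  [-2*t*exp(3*t) + exp(3*t), 4*t*exp(3*t)]
  [-t*exp(3*t), 2*t*exp(3*t) + exp(3*t)]

Strategy: write A = P · J · P⁻¹ where J is a Jordan canonical form, so e^{tA} = P · e^{tJ} · P⁻¹, and e^{tJ} can be computed block-by-block.

A has Jordan form
J =
  [3, 1]
  [0, 3]
(up to reordering of blocks).

Per-block formulas:
  For a 2×2 Jordan block J_2(3): exp(t · J_2(3)) = e^(3t)·(I + t·N), where N is the 2×2 nilpotent shift.

After assembling e^{tJ} and conjugating by P, we get:

e^{tA} =
  [-2*t*exp(3*t) + exp(3*t), 4*t*exp(3*t)]
  [-t*exp(3*t), 2*t*exp(3*t) + exp(3*t)]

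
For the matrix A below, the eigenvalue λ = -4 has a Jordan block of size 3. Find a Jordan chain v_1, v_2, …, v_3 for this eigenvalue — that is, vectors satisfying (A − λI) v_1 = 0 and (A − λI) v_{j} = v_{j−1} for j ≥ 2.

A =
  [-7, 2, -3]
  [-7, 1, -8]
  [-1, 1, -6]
A Jordan chain for λ = -4 of length 3:
v_1 = (-2, -6, -2)ᵀ
v_2 = (-3, -7, -1)ᵀ
v_3 = (1, 0, 0)ᵀ

Let N = A − (-4)·I. We want v_3 with N^3 v_3 = 0 but N^2 v_3 ≠ 0; then v_{j-1} := N · v_j for j = 3, …, 2.

Pick v_3 = (1, 0, 0)ᵀ.
Then v_2 = N · v_3 = (-3, -7, -1)ᵀ.
Then v_1 = N · v_2 = (-2, -6, -2)ᵀ.

Sanity check: (A − (-4)·I) v_1 = (0, 0, 0)ᵀ = 0. ✓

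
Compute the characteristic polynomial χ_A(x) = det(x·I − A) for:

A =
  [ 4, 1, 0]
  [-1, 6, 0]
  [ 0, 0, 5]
x^3 - 15*x^2 + 75*x - 125

Expanding det(x·I − A) (e.g. by cofactor expansion or by noting that A is similar to its Jordan form J, which has the same characteristic polynomial as A) gives
  χ_A(x) = x^3 - 15*x^2 + 75*x - 125
which factors as (x - 5)^3. The eigenvalues (with algebraic multiplicities) are λ = 5 with multiplicity 3.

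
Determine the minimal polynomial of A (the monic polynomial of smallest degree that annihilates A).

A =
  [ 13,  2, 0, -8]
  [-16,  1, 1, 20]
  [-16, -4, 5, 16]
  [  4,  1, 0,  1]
x^3 - 15*x^2 + 75*x - 125

The characteristic polynomial is χ_A(x) = (x - 5)^4, so the eigenvalues are known. The minimal polynomial is
  m_A(x) = Π_λ (x − λ)^{k_λ}
where k_λ is the size of the *largest* Jordan block for λ (equivalently, the smallest k with (A − λI)^k v = 0 for every generalised eigenvector v of λ).

  λ = 5: largest Jordan block has size 3, contributing (x − 5)^3

So m_A(x) = (x - 5)^3 = x^3 - 15*x^2 + 75*x - 125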